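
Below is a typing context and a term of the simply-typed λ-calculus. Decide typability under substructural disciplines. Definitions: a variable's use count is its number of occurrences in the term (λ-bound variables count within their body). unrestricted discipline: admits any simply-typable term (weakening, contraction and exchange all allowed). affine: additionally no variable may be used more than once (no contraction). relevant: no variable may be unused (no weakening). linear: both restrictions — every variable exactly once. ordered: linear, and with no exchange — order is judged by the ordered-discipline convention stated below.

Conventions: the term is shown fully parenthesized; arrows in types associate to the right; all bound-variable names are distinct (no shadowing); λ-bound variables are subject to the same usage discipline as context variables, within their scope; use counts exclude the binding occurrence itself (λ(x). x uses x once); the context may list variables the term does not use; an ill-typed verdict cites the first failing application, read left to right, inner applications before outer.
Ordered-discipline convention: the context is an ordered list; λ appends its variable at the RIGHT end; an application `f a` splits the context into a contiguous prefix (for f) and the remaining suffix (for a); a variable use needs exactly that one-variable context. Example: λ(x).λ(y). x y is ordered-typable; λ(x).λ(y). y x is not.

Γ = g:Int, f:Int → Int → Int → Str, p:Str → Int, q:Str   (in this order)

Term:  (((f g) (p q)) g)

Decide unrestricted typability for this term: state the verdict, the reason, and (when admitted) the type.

yes — type-checks (Str) and nothing is barred; term : Str
counts: g: 2×, f: 1×, p: 1×, q: 1×
order of uses: f, g, p, q, g
typing: well-typed — term : Str
summary: ordered ✗ | linear ✗ | affine ✗ | relevant ✓ | unrestricted ✓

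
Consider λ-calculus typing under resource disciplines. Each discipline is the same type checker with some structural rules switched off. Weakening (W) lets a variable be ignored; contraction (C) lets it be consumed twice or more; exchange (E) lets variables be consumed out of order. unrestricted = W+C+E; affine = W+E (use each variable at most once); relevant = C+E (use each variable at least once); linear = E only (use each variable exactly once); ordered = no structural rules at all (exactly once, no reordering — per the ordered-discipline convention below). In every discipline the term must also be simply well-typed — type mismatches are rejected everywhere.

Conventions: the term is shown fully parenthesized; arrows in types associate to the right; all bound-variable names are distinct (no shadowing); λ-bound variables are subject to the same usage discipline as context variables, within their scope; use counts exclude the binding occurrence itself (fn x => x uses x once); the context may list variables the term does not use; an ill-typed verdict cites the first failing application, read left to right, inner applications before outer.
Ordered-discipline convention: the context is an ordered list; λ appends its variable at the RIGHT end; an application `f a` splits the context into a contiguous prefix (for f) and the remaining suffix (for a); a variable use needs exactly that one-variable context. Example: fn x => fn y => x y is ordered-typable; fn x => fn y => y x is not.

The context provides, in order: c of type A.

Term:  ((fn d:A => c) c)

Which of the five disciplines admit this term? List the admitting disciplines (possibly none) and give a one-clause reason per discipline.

admitted in: unrestricted
usage: c ×2, d [bound] ×0
use order (left to right): c, c
typing: well-typed — term : A
ordered ✗ (c ×2 used more than once (contraction); unused: d — weakening required)
linear ✗ (c ×2 used more than once (contraction); unused: d — weakening required)
affine ✗ (c ×2 used more than once (contraction))
relevant ✗ (unused: d — weakening required)
unrestricted ✓ (well-typed at A; no restrictions here)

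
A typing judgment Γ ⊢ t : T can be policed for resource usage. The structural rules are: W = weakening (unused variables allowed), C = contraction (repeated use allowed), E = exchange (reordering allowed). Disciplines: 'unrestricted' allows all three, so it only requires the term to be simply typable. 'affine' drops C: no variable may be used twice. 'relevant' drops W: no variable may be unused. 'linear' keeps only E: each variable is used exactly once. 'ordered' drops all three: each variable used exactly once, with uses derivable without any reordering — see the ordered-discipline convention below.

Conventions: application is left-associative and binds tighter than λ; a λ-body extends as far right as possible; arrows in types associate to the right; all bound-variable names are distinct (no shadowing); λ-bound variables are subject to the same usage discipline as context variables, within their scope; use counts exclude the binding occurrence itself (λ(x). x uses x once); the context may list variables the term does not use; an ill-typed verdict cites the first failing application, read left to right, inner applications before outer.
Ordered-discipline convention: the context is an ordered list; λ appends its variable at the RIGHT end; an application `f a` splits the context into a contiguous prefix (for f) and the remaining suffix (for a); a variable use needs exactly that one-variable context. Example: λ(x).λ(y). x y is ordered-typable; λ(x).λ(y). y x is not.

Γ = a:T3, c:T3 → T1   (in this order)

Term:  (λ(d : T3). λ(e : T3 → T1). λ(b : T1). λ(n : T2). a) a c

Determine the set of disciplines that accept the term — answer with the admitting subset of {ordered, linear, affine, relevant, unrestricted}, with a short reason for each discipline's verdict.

admitting disciplines: unrestricted
counts: a=2, c=1, d (bound)=0, e (bound)=0, b (bound)=0, n (bound)=0
left-to-right use order: a, a, c
typing: the term checks, with type T1 → T2 → T3
ordered ✗ (needs contraction — a ×2; d, e, b, n left unused)
linear ✗ (needs contraction — a ×2; d, e, b, n left unused)
affine ✗ (needs contraction — a ×2)
relevant ✗ (d, e, b, n left unused)
unrestricted ✓ (well-typed at T1 → T2 → T3; no restrictions here)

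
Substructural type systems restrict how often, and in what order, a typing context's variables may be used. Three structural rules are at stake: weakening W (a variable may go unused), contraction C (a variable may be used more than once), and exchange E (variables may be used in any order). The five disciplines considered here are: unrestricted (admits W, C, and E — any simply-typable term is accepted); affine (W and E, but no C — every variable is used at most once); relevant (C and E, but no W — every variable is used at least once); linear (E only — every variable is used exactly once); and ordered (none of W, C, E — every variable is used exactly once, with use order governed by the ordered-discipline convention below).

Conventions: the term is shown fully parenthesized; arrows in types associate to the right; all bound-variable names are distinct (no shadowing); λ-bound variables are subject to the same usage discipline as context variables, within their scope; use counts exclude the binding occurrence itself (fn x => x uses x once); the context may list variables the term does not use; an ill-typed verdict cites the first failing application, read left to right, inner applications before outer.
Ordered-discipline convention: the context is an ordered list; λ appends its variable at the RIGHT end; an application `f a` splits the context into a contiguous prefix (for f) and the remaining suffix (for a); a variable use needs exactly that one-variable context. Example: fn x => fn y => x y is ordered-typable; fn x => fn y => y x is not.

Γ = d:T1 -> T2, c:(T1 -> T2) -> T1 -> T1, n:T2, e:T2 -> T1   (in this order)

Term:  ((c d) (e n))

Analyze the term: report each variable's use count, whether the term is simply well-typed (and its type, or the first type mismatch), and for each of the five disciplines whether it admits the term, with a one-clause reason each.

counts: d: 1, c: 1, n: 1, e: 1
left-to-right use order: c, d, e, n
typing: the term checks, with type T1
ordered ✗ (no ordered split (uses run c, d, e, n))
linear ✓ (each of d, c, n, e used exactly once)
affine ✓ (none of d, c, n, e used more than once)
relevant ✓ (at least one use each (d, c, n, e))
unrestricted ✓ (well-typed at T1; no restrictions here)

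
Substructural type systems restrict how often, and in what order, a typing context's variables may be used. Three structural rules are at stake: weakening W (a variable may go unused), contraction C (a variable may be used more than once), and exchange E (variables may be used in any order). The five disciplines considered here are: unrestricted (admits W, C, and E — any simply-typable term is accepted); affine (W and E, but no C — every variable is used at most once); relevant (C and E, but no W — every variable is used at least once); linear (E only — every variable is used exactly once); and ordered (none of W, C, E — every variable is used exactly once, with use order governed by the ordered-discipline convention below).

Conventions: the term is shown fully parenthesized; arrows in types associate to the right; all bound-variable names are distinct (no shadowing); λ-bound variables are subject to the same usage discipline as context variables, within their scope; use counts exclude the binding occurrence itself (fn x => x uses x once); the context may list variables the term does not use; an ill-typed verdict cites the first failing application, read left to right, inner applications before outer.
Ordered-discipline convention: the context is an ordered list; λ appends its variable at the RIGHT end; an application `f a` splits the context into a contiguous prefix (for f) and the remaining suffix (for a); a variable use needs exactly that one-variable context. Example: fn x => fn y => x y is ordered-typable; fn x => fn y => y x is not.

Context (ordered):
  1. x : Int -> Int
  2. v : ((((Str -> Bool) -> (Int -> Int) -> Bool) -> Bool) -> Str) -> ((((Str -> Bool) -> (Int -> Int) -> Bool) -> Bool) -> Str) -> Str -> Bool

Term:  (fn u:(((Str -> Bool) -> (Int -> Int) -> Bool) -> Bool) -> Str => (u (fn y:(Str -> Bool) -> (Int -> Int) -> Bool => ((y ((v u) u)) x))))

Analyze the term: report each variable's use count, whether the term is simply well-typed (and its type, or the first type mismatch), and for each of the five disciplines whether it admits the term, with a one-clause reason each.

usage: x: 1, v: 1, u (bound): 3, y (bound): 1
left-to-right use order: u, y, v, u, u, x
typing: ✓ — ((((Str -> Bool) -> (Int -> Int) -> Bool) -> Bool) -> Str) -> Str
ordered ✗ (needs contraction — u ×3)
linear ✗ (needs contraction — u ×3)
affine ✗ (needs contraction — u ×3)
relevant ✓ (x, v, u, y: all used, weakening unneeded)
unrestricted ✓ (type-checks (((((Str -> Bool) -> (Int -> Int) -> Bool) -> Bool) -> Str) -> Str) and nothing is barred)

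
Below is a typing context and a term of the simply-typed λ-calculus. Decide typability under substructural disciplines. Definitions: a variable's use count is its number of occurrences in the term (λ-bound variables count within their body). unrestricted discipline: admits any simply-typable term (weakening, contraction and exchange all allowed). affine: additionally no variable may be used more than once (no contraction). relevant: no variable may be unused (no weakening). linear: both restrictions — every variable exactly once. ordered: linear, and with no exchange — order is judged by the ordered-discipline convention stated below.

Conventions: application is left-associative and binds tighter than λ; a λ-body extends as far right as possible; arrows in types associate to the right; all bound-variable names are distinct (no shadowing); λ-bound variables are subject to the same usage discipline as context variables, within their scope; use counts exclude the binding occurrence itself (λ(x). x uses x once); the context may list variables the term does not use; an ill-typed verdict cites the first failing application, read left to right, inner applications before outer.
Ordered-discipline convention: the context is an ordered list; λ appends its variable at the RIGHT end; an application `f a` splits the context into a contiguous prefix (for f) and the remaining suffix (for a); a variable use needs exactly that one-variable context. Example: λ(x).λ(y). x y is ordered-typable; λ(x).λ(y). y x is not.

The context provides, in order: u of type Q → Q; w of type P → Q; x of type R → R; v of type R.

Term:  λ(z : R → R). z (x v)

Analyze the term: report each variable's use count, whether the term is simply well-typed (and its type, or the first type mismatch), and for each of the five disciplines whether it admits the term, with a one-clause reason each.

counts: u: 0×; w: 0×; x: 1×; v: 1×; z [bound]: 1×
use order (left to right): z, x, v
typing: ✓ — (R → R) → R
ordered: ✗, unused: u, w — weakening required
linear: ✗, unused: u, w — weakening required
affine: ✓, no duplicate uses among u, w, x, v, z
relevant: ✗, unused: u, w — weakening required
unrestricted: ✓, typability at (R → R) → R is all that's needed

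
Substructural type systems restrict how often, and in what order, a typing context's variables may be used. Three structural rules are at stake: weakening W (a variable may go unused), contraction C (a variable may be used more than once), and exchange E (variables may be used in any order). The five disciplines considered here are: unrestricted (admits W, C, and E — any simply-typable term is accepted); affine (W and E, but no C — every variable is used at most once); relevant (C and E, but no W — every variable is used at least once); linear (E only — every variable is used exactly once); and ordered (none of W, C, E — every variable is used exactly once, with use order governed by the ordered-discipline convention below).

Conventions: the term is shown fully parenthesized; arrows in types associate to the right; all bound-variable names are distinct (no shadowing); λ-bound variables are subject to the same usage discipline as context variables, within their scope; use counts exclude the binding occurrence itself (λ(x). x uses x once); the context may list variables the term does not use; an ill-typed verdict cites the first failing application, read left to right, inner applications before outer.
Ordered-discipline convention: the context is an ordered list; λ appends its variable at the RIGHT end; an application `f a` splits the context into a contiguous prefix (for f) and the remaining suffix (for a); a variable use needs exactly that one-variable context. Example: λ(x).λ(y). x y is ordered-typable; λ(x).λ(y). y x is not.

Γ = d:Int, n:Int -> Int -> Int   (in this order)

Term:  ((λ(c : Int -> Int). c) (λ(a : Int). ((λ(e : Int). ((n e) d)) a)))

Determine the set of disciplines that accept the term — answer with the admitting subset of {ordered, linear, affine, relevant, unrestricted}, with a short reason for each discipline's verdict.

admitted by: linear, affine, relevant, unrestricted
usage: d: 1×; n: 1×; c (λ-bound): 1×; a (λ-bound): 1×; e (λ-bound): 1×
order of uses: c, n, e, d, a
typing: well-typed — term : Int -> Int
ordered: ✗ — no contiguous prefix/suffix split fits c, n, e, d, a
linear: ✓ — exactly-once usage across d, n, c, a, e
affine: ✓ — at most one use each (d, n, c, a, e)
relevant: ✓ — at least one use each (d, n, c, a, e)
unrestricted: ✓ — typability at Int -> Int is all that's needed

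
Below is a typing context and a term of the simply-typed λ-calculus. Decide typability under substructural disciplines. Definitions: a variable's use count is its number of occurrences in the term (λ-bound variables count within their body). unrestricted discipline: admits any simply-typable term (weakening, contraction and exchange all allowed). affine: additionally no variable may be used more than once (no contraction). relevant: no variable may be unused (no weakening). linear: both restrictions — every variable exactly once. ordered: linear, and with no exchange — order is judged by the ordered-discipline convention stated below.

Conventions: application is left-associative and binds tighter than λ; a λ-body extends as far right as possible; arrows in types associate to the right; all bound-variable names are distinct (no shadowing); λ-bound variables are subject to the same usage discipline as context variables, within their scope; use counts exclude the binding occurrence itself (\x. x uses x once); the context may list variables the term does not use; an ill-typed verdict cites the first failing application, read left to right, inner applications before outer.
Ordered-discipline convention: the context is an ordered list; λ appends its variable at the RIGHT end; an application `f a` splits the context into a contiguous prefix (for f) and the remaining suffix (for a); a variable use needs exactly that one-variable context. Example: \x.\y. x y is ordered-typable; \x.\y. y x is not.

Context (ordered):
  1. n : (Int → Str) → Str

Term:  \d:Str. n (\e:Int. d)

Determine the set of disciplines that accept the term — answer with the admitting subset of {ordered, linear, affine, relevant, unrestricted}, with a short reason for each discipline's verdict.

accepted by: affine, unrestricted
usage: n=1, d (bound)=1, e (bound)=0
uses in reading order: n, d
typing: well-typed — term : Str → Str
ordered: ✗, e left unused
linear: ✗, e left unused
affine: ✓, none of n, d, e used more than once
relevant: ✗, e left unused
unrestricted: ✓, type-checks (Str → Str) and nothing is barred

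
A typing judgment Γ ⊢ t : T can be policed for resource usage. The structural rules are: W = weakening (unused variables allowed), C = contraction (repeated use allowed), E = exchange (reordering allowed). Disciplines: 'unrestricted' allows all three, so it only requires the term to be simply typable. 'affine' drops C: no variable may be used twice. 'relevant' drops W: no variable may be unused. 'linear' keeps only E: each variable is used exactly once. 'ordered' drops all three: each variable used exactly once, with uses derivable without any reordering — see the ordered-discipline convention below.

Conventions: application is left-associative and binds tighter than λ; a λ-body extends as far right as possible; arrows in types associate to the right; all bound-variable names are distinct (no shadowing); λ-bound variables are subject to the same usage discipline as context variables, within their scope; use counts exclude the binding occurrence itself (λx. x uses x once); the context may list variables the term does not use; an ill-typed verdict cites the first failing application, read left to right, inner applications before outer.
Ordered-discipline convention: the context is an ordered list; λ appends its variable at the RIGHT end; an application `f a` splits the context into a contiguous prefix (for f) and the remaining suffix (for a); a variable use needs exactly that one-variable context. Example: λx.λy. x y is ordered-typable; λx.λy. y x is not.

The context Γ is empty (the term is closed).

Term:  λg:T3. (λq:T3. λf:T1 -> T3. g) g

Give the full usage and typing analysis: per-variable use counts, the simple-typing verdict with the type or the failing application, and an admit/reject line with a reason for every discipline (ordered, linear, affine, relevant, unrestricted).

variable uses: g (λ-bound) ×2; q (λ-bound) ×0; f (λ-bound) ×0
use order (left to right): g, g
typing: well-typed — term : T3 -> (T1 -> T3) -> T3
ordered: ✗ — repeated use of g ×2; q, f never used (weakening)
linear: ✗ — repeated use of g ×2; q, f never used (weakening)
affine: ✗ — repeated use of g ×2
relevant: ✗ — q, f never used (weakening)
unrestricted: ✓ — type-checks (T3 -> (T1 -> T3) -> T3) and nothing is barred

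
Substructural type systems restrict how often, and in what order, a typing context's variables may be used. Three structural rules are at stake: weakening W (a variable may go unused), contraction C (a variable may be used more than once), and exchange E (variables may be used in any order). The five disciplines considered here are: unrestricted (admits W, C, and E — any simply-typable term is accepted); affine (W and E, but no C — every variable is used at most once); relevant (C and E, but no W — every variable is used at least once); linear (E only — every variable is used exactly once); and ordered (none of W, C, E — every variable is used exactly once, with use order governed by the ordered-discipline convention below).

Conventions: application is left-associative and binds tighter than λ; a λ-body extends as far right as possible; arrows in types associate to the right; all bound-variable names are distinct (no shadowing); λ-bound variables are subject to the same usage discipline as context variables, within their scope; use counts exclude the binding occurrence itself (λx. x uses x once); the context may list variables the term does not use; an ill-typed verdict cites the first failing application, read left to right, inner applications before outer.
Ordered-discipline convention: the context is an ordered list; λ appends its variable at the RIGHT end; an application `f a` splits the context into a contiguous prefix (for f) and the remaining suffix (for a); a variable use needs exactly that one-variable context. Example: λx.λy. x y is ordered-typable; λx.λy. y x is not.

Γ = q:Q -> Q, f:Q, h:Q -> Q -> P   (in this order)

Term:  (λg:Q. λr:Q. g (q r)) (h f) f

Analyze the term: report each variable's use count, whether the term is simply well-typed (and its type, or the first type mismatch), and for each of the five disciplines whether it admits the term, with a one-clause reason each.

variable uses: q=1; f=2; h=1; g (bound)=1; r (bound)=1
order of uses: g, q, r, h, f, f
typing: ill-typed: non-arrow in function slot: Q
ordered: ✗ — fails simple typing
linear: ✗ — a type mismatch blocks all five
affine: ✗ — the type mismatch rejects it
relevant: ✗ — not simply typable
unrestricted: ✗ — fails simple typing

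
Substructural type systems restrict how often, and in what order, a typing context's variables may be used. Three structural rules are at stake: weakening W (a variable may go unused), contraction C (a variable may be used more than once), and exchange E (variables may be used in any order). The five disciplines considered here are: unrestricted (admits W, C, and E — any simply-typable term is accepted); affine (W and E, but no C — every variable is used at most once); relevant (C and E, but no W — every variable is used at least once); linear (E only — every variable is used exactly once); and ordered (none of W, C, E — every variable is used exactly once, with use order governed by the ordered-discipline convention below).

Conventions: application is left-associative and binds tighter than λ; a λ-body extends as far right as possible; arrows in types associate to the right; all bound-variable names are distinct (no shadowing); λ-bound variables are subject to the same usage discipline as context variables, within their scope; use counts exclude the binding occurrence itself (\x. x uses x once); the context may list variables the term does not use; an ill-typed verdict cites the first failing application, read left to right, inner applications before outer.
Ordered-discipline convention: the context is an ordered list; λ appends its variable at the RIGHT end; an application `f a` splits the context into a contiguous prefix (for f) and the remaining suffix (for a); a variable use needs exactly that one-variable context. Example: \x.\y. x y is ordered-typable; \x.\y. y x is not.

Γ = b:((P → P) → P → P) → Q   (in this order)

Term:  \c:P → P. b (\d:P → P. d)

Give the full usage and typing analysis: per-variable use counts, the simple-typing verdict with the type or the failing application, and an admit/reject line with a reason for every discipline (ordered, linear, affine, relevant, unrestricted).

variable uses: b=1, c [bound]=0, d [bound]=1
uses in reading order: b, d
typing: ✓ — (P → P) → Q
ordered: ✗ — c left unused
linear: ✗ — c left unused
affine: ✓ — b, c, d: no repeats, contraction unneeded
relevant: ✗ — c left unused
unrestricted: ✓ — type-checks ((P → P) → Q) and nothing is barred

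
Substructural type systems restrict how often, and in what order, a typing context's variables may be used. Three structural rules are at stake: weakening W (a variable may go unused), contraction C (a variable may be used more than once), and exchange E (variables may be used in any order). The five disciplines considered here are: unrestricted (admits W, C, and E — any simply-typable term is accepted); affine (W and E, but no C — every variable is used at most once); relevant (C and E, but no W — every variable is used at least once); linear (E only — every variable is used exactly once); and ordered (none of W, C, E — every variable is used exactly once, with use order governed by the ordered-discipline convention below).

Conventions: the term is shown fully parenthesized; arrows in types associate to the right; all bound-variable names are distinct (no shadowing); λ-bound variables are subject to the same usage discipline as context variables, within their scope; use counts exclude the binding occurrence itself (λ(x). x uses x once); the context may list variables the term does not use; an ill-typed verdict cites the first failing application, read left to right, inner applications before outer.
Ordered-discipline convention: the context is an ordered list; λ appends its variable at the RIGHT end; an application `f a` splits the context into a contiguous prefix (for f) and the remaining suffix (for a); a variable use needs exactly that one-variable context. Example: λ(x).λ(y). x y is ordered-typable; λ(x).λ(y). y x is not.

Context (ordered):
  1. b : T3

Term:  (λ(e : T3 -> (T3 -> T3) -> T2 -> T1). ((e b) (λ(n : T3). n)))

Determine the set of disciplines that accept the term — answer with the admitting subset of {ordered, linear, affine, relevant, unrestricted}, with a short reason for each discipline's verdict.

admitted by: linear, affine, relevant, unrestricted
use counts: b: 1; e (bound): 1; n (bound): 1
order of uses: e, b, n
typing: well-typed at (T3 -> (T3 -> T3) -> T2 -> T1) -> T2 -> T1
ordered: ✗, no contiguous prefix/suffix split fits e, b, n
linear: ✓, single use per variable (b, e, n)
affine: ✓, b, e, n: no repeats, contraction unneeded
relevant: ✓, every one of b, e, n appears
unrestricted: ✓, typability at (T3 -> (T3 -> T3) -> T2 -> T1) -> T2 -> T1 is all that's needed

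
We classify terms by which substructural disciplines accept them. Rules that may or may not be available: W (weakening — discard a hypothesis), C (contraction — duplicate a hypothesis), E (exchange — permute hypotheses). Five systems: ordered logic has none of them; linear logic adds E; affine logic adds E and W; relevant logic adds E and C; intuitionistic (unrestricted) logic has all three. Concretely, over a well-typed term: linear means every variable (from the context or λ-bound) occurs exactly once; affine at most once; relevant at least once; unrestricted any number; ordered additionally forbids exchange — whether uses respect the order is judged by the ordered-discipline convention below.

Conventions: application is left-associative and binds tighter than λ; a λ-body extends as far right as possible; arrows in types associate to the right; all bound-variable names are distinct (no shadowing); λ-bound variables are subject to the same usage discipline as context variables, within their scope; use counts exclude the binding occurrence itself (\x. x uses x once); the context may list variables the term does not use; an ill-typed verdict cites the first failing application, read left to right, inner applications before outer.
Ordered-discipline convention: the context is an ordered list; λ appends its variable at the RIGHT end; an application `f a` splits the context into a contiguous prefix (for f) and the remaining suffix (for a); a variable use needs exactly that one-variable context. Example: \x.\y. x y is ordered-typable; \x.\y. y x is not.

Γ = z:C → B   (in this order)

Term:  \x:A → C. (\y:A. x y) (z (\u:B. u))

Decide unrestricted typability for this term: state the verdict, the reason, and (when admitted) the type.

no — not simply typable
counts: z: 1×, x (bound): 1×, y (bound): 1×, u (bound): 1×
use order (left to right): x, y, z, u
typing: ill-typed: a function awaiting C gets B → B
across the five disciplines: ordered ✗ · linear ✗ · affine ✗ · relevant ✗ · unrestricted ✗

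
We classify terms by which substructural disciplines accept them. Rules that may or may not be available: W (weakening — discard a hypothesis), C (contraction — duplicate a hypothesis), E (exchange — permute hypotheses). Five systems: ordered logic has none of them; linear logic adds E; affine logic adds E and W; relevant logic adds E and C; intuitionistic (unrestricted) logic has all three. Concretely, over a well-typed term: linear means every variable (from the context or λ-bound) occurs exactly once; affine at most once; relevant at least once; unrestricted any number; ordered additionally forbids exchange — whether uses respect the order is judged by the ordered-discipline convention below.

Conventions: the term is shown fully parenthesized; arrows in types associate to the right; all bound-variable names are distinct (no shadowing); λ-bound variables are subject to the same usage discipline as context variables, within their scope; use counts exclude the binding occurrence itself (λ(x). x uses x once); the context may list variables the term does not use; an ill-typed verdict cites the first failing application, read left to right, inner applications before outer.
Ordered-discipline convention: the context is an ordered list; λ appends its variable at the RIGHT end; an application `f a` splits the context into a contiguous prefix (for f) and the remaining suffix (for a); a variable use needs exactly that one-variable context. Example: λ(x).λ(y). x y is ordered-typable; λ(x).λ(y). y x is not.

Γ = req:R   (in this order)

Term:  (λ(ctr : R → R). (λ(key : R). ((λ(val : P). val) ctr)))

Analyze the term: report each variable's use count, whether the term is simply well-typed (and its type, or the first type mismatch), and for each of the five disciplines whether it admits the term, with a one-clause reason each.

use counts: req=0, ctr (bound)=1, key (bound)=0, val (bound)=1
order of uses: val, ctr
typing: ill-typed: argument of type R → R where P is required
ordered ✗ (fails simple typing)
linear ✗ (a type mismatch blocks all five)
affine ✗ (the type mismatch rejects it)
relevant ✗ (not simply typable)
unrestricted ✗ (fails simple typing)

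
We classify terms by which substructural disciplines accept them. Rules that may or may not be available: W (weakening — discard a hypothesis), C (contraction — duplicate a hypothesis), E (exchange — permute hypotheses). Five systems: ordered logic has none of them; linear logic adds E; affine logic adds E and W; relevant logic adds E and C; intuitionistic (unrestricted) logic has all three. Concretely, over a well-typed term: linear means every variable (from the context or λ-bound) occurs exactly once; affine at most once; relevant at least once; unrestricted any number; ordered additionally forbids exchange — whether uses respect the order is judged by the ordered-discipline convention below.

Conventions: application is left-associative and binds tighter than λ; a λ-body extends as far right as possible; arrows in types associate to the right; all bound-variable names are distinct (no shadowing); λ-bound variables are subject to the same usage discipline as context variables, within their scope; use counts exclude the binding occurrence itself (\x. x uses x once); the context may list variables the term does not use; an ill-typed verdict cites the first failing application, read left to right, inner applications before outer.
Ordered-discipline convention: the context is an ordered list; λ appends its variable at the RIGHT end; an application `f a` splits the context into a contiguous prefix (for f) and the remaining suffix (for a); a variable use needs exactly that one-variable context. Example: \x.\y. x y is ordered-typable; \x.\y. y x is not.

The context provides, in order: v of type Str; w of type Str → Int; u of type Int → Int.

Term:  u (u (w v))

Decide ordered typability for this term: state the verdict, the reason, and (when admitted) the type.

no — u ×2 used more than once (contraction)
counts: v: 1; w: 1; u: 2
order of uses: u, u, w, v
typing: ✓ — Int
summary: ordered ✗ | linear ✗ | affine ✗ | relevant ✓ | unrestricted ✓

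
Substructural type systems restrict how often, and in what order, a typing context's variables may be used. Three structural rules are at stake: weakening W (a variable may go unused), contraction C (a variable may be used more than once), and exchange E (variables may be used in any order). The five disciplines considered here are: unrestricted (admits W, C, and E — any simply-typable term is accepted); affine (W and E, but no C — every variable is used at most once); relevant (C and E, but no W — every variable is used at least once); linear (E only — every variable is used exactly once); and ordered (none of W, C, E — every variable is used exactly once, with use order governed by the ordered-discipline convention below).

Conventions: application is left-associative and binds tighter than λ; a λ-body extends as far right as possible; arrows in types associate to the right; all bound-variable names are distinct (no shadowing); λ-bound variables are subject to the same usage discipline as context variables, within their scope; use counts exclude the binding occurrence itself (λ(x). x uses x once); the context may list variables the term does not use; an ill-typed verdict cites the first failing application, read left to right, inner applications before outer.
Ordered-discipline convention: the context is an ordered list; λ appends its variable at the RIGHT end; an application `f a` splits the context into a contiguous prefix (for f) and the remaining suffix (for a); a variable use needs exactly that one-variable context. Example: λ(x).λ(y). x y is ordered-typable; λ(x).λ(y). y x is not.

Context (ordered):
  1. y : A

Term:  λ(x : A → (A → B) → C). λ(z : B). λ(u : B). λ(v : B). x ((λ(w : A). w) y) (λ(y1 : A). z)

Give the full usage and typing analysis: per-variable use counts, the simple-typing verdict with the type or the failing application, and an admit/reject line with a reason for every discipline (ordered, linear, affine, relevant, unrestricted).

variable uses: y=1, x (λ-bound)=1, z (λ-bound)=1, u (λ-bound)=0, v (λ-bound)=0, w (λ-bound)=1, y1 (λ-bound)=0
left-to-right use order: x, w, y, z
typing: the term checks, with type (A → (A → B) → C) → B → B → B → C
ordered: ✗ — u, v, y1 left unused
linear: ✗ — u, v, y1 left unused
affine: ✓ — at most one use each (y, x, z, u, v, w, y1)
relevant: ✗ — u, v, y1 left unused
unrestricted: ✓ — well-typed at (A → (A → B) → C) → B → B → B → C; no restrictions here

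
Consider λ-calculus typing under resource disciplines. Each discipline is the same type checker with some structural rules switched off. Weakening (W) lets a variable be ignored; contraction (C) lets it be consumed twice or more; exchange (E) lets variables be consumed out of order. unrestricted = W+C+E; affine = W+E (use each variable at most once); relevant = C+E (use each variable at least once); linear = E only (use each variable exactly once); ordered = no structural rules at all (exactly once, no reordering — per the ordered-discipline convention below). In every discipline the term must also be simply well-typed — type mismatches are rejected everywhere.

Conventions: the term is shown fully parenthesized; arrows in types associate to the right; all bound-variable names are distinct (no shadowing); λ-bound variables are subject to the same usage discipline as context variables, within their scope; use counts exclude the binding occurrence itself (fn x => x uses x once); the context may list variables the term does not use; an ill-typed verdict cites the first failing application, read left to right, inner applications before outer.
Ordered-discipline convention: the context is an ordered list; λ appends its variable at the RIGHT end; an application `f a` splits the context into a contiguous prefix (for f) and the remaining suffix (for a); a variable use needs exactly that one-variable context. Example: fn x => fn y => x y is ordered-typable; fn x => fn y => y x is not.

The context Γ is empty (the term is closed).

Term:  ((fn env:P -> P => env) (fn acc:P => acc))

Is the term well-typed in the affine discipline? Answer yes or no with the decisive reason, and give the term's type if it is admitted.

yes — none of env, acc used more than once; term : P -> P
use counts: env [bound] ×1, acc [bound] ×1
uses in reading order: env, acc
typing: well-typed — term : P -> P
summary: ordered ✓; linear ✓; affine ✓; relevant ✓; unrestricted ✓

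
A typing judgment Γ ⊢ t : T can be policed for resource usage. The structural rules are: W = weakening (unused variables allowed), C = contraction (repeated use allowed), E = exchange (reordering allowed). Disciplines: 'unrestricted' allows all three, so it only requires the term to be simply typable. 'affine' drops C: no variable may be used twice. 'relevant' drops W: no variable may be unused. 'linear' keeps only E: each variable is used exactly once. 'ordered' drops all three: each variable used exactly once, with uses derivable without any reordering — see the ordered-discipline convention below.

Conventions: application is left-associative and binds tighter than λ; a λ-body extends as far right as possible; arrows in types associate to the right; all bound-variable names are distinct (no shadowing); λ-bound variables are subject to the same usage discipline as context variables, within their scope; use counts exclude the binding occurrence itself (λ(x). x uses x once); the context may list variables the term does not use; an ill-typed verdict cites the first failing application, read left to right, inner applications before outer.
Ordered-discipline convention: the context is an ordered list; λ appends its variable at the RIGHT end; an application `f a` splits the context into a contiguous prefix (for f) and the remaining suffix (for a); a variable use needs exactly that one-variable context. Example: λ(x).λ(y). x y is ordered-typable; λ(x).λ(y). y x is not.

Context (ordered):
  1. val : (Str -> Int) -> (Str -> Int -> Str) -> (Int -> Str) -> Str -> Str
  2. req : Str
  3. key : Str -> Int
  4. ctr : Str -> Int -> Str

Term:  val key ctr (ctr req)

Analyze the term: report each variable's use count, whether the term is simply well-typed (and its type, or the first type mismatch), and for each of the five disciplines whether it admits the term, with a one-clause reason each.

use counts: val=1, req=1, key=1, ctr=2
use order (left to right): val, key, ctr, ctr, req
typing: well-typed — term : Str -> Str
ordered ✗ (repeated use of ctr ×2)
linear ✗ (repeated use of ctr ×2)
affine ✗ (repeated use of ctr ×2)
relevant ✓ (every one of val, req, key, ctr appears)
unrestricted ✓ (type-checks (Str -> Str) and nothing is barred)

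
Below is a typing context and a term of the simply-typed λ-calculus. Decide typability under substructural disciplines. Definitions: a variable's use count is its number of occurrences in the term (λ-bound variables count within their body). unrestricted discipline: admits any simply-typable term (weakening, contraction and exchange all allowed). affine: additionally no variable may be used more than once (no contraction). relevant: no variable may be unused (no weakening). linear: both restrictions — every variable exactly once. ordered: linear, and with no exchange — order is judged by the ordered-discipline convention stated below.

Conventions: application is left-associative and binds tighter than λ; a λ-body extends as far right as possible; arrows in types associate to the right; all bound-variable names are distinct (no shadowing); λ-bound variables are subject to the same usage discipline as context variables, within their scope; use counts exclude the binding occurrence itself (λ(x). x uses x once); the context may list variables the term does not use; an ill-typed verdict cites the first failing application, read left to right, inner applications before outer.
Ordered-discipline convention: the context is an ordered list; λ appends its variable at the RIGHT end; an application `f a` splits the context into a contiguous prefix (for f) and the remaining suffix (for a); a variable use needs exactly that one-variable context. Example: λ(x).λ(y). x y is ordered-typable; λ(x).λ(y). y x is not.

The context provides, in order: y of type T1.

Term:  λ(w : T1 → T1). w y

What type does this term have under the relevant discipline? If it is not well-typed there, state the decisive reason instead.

term : (T1 → T1) → T1
use counts: y=1; w (λ-bound)=1
use order (left to right): w, y
typing: well-typed — term : (T1 → T1) → T1
per-discipline verdicts: ordered ✗ | linear ✓ | affine ✓ | relevant ✓ | unrestricted ✓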